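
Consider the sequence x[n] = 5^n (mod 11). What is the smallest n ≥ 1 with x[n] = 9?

4

x[0] = 1, x[1] = 5, x[2] = 3, x[3] = 4, x[4] = 9, x[5] = 1.
The sequence repeats with period 5.
The value 9 first appears (with n ≥ 1) at x[4].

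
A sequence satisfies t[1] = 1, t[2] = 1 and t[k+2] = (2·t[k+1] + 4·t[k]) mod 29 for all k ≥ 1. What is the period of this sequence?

28

Listing terms: t[1] = 1,  t[2] = 1,  t[3] = 6,  t[4] = 16,  t[5] = 27,  t[6] = 2,  t[7] = 25,  t[8] = 0,  t[9] = 13,  t[10] = 26,  t[11] = 17,  t[12] = 22,  t[13] = 25,  t[14] = 22,  t[15] = 28,  t[16] = 28,  t[17] = 23,  t[18] = 13,  t[19] = 2,  t[20] = 27,  t[21] = 4,  t[22] = 0,  t[23] = 16,  t[24] = 3,  t[25] = 12,  t[26] = 7,  t[27] = 4,  t[28] = 7,  t[29] = 1,  t[30] = 1.
Since (t[29], t[30]) = (t[1], t[2]) = (1, 1) (two consecutive terms determine the rest), the sequence is periodic with period 28.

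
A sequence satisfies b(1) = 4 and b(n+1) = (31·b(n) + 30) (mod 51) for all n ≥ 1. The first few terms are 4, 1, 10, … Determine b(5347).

10

Listing terms: b(1) = 4,  b(2) = 1,  b(3) = 10,  b(4) = 34,  b(5) = 13,  b(6) = 25,  b(7) = 40,  b(8) = 46,  b(9) = 28,  b(10) = 31,  b(11) = 22,  b(12) = 49,  b(13) = 19,  b(14) = 7,  b(15) = 43,  b(16) = 37,  b(17) = 4.
The sequence repeats with period 16.
So b(5347) = b(1 + ((5347-1) mod 16)) = b(3) = 10.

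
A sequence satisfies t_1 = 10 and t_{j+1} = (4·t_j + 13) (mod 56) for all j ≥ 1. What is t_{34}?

Listing terms: t_1 = 10; t_2 = 53; t_3 = 1; t_4 = 17; t_5 = 25; t_6 = 1.
Since t_6 = t_3 = 1, the sequence is eventually periodic: after a pre-period of length 2 it cycles with period 3.
For j ≥ 3, t_j depends only on (j - 3) mod 3. (34 - 3) mod 3 = 1, so t_{34} = t_4 = 17.

17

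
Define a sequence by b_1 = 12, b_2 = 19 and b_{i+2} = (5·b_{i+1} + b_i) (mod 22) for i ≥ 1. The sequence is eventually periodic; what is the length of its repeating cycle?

b_1 = 12,  b_2 = 19,  b_3 = 19,  b_4 = 4,  b_5 = 17,  b_6 = 1,  b_7 = 0,  b_8 = 1,  b_9 = 5,  b_{10} = 4,  b_{11} = 3,  b_{12} = 19,  b_{13} = 10,  b_{14} = 3,  b_{15} = 3,  b_{16} = 18,  b_{17} = 5,  b_{18} = 21,  b_{19} = 0,  b_{20} = 21,  b_{21} = 17,  b_{22} = 18,  b_{23} = 19,  b_{24} = 3,  b_{25} = 12,  b_{26} = 19.
Since (b_{25}, b_{26}) = (b_1, b_2) = (12, 19) (two consecutive terms determine the rest), the sequence is periodic with period 24.

24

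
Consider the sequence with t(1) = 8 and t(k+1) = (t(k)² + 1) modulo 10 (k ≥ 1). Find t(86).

5

Listing terms: t(1) = 8,  t(2) = 5,  t(3) = 6,  t(4) = 7,  t(5) = 0,  t(6) = 1,  t(7) = 2,  t(8) = 5.
Since t(8) = t(2) = 5, the sequence is eventually periodic: after a pre-period of length 1 it cycles with period 6.
For k ≥ 2, t(k) depends only on (k - 2) mod 6. (86 - 2) mod 6 = 0, so t(86) = t(2) = 5.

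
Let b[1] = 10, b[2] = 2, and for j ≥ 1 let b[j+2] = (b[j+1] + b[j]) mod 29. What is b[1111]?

26

Listing terms: b[1] = 10,  b[2] = 2,  b[3] = 12,  b[4] = 14,  b[5] = 26,  b[6] = 11,  b[7] = 8,  b[8] = 19,  b[9] = 27,  b[10] = 17,  b[11] = 15,  b[12] = 3,  b[13] = 18,  b[14] = 21,  b[15] = 10,  b[16] = 2.
The sequence repeats with period 14.
So b[1111] = b[1 + ((1111-1) mod 14)] = b[5] = 26.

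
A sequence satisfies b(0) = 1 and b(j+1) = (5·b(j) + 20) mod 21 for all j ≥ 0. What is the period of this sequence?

Listing terms: b(0) = 1; b(1) = 4; b(2) = 19; b(3) = 10; b(4) = 7; b(5) = 13; b(6) = 1.
Since b(6) = b(0) = 1, the sequence is periodic with period 6.

6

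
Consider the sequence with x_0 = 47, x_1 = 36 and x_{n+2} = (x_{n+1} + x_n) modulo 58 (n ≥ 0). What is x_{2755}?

18

x_0 = 47,  x_1 = 36,  x_2 = 25,  x_3 = 3,  x_4 = 28,  x_5 = 31,  x_6 = 1,  x_7 = 32,  x_8 = 33,  x_9 = 7,  x_{10} = 40,  x_{11} = 47,  x_{12} = 29,  x_{13} = 18,  x_{14} = 47,  x_{15} = 7,  x_{16} = 54,  x_{17} = 3,  x_{18} = 57,  x_{19} = 2,  x_{20} = 1,  x_{21} = 3,  x_{22} = 4,  x_{23} = 7,  x_{24} = 11,  x_{25} = 18,  x_{26} = 29,  x_{27} = 47,  x_{28} = 18,  x_{29} = 7,  x_{30} = 25,  x_{31} = 32,  x_{32} = 57,  x_{33} = 31,  x_{34} = 30,  x_{35} = 3,  x_{36} = 33,  x_{37} = 36,  x_{38} = 11,  x_{39} = 47,  x_{40} = 0,  x_{41} = 47,  x_{42} = 47,  x_{43} = 36.
Since (x_{42}, x_{43}) = (x_0, x_1) = (47, 36) (two consecutive terms determine the rest), the sequence is periodic with period 42.
So x_{2755} = x_{0 + ((2755-0) mod 42)} = x_{25} = 18.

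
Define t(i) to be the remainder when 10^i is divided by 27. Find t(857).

19

Computing terms: t(0) = 1; t(1) = 10; t(2) = 19; t(3) = 1.
Since t(3) = t(0) = 1, the sequence is periodic with period 3.
(857 - 0) mod 3 = 2, so t(857) = t(2) = 19.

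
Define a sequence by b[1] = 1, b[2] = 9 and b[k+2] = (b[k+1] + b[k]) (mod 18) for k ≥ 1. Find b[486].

12

Computing terms: b[1] = 1,  b[2] = 9,  b[3] = 10,  b[4] = 1,  b[5] = 11,  b[6] = 12,  b[7] = 5,  b[8] = 17,  b[9] = 4,  b[10] = 3,  b[11] = 7,  b[12] = 10,  b[13] = 17,  b[14] = 9,  b[15] = 8,  b[16] = 17,  b[17] = 7,  b[18] = 6,  b[19] = 13,  b[20] = 1,  b[21] = 14,  b[22] = 15,  b[23] = 11,  b[24] = 8,  b[25] = 1,  b[26] = 9.
The sequence repeats with period 24.
(486 - 1) mod 24 = 5, so b[486] = b[6] = 12.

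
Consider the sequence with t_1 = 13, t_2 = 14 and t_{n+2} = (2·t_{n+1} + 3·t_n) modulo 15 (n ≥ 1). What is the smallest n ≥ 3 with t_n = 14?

t_1 = 13; t_2 = 14; t_3 = 7; t_4 = 11; t_5 = 13; t_6 = 14.
Since (t_5, t_6) = (t_1, t_2) = (13, 14) (two consecutive terms determine the rest), the sequence is periodic with period 4.
The value 14 next appears (with n ≥ 3) at t_6.

6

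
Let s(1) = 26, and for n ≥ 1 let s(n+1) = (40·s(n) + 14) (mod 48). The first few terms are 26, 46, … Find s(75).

Listing terms: s(1) = 26, s(2) = 46, s(3) = 30, s(4) = 14, s(5) = 46.
Since s(5) = s(2) = 46, the sequence is eventually periodic: after a pre-period of length 1 it cycles with period 3.
For n ≥ 2, s(n) depends only on (n - 2) mod 3. (75 - 2) mod 3 = 1, so s(75) = s(3) = 30.

30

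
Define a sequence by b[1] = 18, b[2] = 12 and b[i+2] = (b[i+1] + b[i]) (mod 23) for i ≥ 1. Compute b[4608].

Computing terms: b[1] = 18, b[2] = 12, b[3] = 7, b[4] = 19, b[5] = 3, b[6] = 22, b[7] = 2, b[8] = 1, b[9] = 3, b[10] = 4, b[11] = 7, b[12] = 11, b[13] = 18, b[14] = 6, b[15] = 1, b[16] = 7, b[17] = 8, b[18] = 15, b[19] = 0, b[20] = 15, b[21] = 15, b[22] = 7, b[23] = 22, b[24] = 6, b[25] = 5, b[26] = 11, b[27] = 16, b[28] = 4, b[29] = 20, b[30] = 1, b[31] = 21, b[32] = 22, b[33] = 20, b[34] = 19, b[35] = 16, b[36] = 12, b[37] = 5, b[38] = 17, b[39] = 22, b[40] = 16, b[41] = 15, b[42] = 8, b[43] = 0, b[44] = 8, b[45] = 8, b[46] = 16, b[47] = 1, b[48] = 17, b[49] = 18, b[50] = 12.
Since (b[49], b[50]) = (b[1], b[2]) = (18, 12) (two consecutive terms determine the rest), the sequence is periodic with period 48.
(4608 - 1) mod 48 = 47, so b[4608] = b[48] = 17.

17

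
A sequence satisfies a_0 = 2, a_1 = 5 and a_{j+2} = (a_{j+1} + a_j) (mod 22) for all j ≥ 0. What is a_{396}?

a_0 = 2,  a_1 = 5,  a_2 = 7,  a_3 = 12,  a_4 = 19,  a_5 = 9,  a_6 = 6,  a_7 = 15,  a_8 = 21,  a_9 = 14,  a_{10} = 13,  a_{11} = 5,  a_{12} = 18,  a_{13} = 1,  a_{14} = 19,  a_{15} = 20,  a_{16} = 17,  a_{17} = 15,  a_{18} = 10,  a_{19} = 3,  a_{20} = 13,  a_{21} = 16,  a_{22} = 7,  a_{23} = 1,  a_{24} = 8,  a_{25} = 9,  a_{26} = 17,  a_{27} = 4,  a_{28} = 21,  a_{29} = 3,  a_{30} = 2,  a_{31} = 5.
Since (a_{30}, a_{31}) = (a_0, a_1) = (2, 5) (two consecutive terms determine the rest), the sequence is periodic with period 30.
So a_{396} = a_{0 + ((396-0) mod 30)} = a_6 = 6.

6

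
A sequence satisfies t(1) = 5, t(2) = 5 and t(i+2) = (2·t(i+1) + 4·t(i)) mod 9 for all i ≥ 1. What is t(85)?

Computing terms: t(1) = 5,  t(2) = 5,  t(3) = 3,  t(4) = 8,  t(5) = 1,  t(6) = 7,  t(7) = 0,  t(8) = 1,  t(9) = 2,  t(10) = 8,  t(11) = 6,  t(12) = 8,  t(13) = 4,  t(14) = 4,  t(15) = 6,  t(16) = 1,  t(17) = 8,  t(18) = 2,  t(19) = 0,  t(20) = 8,  t(21) = 7,  t(22) = 1,  t(23) = 3,  t(24) = 1,  t(25) = 5,  t(26) = 5.
Since (t(25), t(26)) = (t(1), t(2)) = (5, 5) (two consecutive terms determine the rest), the sequence is periodic with period 24.
(85 - 1) mod 24 = 12, so t(85) = t(13) = 4.

4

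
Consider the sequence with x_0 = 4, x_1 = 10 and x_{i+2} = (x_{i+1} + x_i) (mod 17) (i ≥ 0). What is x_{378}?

13

We have x_0 = 4; x_1 = 10; x_2 = 14; x_3 = 7; x_4 = 4; x_5 = 11; x_6 = 15; x_7 = 9; x_8 = 7; x_9 = 16; x_{10} = 6; x_{11} = 5; x_{12} = 11; x_{13} = 16; x_{14} = 10; x_{15} = 9; x_{16} = 2; x_{17} = 11; x_{18} = 13; x_{19} = 7; x_{20} = 3; x_{21} = 10; x_{22} = 13; x_{23} = 6; x_{24} = 2; x_{25} = 8; x_{26} = 10; x_{27} = 1; x_{28} = 11; x_{29} = 12; x_{30} = 6; x_{31} = 1; x_{32} = 7; x_{33} = 8; x_{34} = 15; x_{35} = 6; x_{36} = 4; x_{37} = 10.
Since (x_{36}, x_{37}) = (x_0, x_1) = (4, 10) (two consecutive terms determine the rest), the sequence is periodic with period 36.
(378 - 0) mod 36 = 18, so x_{378} = x_{18} = 13.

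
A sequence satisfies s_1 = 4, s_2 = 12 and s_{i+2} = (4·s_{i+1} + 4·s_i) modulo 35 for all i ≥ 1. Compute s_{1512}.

34

s_1 = 4; s_2 = 12; s_3 = 29; s_4 = 24; s_5 = 2; s_6 = 34; s_7 = 4; s_8 = 12.
Since (s_7, s_8) = (s_1, s_2) = (4, 12) (two consecutive terms determine the rest), the sequence is periodic with period 6.
So s_{1512} = s_{1 + ((1512-1) mod 6)} = s_6 = 34.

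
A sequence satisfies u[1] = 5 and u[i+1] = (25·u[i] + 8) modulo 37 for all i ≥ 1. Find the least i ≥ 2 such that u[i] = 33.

9

Computing terms: u[1] = 5,  u[2] = 22,  u[3] = 3,  u[4] = 9,  u[5] = 11,  u[6] = 24,  u[7] = 16,  u[8] = 1,  u[9] = 33,  u[10] = 19,  u[11] = 2,  u[12] = 21,  u[13] = 15,  u[14] = 13,  u[15] = 0,  u[16] = 8,  u[17] = 23,  u[18] = 28,  u[19] = 5.
Since u[19] = u[1] = 5, the sequence is periodic with period 18.
The value 33 first appears (with i ≥ 2) at u[9].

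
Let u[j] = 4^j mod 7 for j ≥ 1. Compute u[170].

Listing terms: u[1] = 4, u[2] = 2, u[3] = 1, u[4] = 4.
Since u[4] = u[1] = 4, the sequence is periodic with period 3.
(170 - 1) mod 3 = 1, so u[170] = u[2] = 2.

2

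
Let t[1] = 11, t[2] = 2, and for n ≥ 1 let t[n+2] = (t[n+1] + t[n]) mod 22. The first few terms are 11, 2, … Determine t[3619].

Listing terms: t[1] = 11; t[2] = 2; t[3] = 13; t[4] = 15; t[5] = 6; t[6] = 21; t[7] = 5; t[8] = 4; t[9] = 9; t[10] = 13; t[11] = 0; t[12] = 13; t[13] = 13; t[14] = 4; t[15] = 17; t[16] = 21; t[17] = 16; t[18] = 15; t[19] = 9; t[20] = 2; t[21] = 11; t[22] = 13; t[23] = 2; t[24] = 15; t[25] = 17; t[26] = 10; t[27] = 5; t[28] = 15; t[29] = 20; t[30] = 13; t[31] = 11; t[32] = 2.
Since (t[31], t[32]) = (t[1], t[2]) = (11, 2) (two consecutive terms determine the rest), the sequence is periodic with period 30.
So t[3619] = t[1 + ((3619-1) mod 30)] = t[19] = 9.

9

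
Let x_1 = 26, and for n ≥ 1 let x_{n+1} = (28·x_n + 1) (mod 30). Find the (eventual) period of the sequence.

12

Computing terms: x_1 = 26, x_2 = 9, x_3 = 13, x_4 = 5, x_5 = 21, x_6 = 19, x_7 = 23, x_8 = 15, x_9 = 1, x_{10} = 29, x_{11} = 3, x_{12} = 25, x_{13} = 11, x_{14} = 9.
Since x_{14} = x_2 = 9, the sequence is eventually periodic: after a pre-period of length 1 it cycles with period 12.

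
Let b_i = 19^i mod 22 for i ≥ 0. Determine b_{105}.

21

Listing terms: b_0 = 1, b_1 = 19, b_2 = 9, b_3 = 17, b_4 = 15, b_5 = 21, b_6 = 3, b_7 = 13, b_8 = 5, b_9 = 7, b_{10} = 1.
The sequence repeats with period 10.
(105 - 0) mod 10 = 5, so b_{105} = b_5 = 21.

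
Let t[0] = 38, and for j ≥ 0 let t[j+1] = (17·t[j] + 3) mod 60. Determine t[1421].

49

Listing terms: t[0] = 38,  t[1] = 49,  t[2] = 56,  t[3] = 55,  t[4] = 38.
Since t[4] = t[0] = 38, the sequence is periodic with period 4.
So t[1421] = t[0 + ((1421-0) mod 4)] = t[1] = 49.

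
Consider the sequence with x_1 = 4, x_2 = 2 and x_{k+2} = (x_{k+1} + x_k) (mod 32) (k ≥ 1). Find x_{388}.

8

x_1 = 4,  x_2 = 2,  x_3 = 6,  x_4 = 8,  x_5 = 14,  x_6 = 22,  x_7 = 4,  x_8 = 26,  x_9 = 30,  x_{10} = 24,  x_{11} = 22,  x_{12} = 14,  x_{13} = 4,  x_{14} = 18,  x_{15} = 22,  x_{16} = 8,  x_{17} = 30,  x_{18} = 6,  x_{19} = 4,  x_{20} = 10,  x_{21} = 14,  x_{22} = 24,  x_{23} = 6,  x_{24} = 30,  x_{25} = 4,  x_{26} = 2.
Since (x_{25}, x_{26}) = (x_1, x_2) = (4, 2) (two consecutive terms determine the rest), the sequence is periodic with period 24.
(388 - 1) mod 24 = 3, so x_{388} = x_4 = 8.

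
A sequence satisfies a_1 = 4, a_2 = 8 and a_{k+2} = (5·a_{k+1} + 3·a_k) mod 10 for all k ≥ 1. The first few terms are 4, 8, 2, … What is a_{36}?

Computing terms: a_1 = 4,  a_2 = 8,  a_3 = 2,  a_4 = 4,  a_5 = 6,  a_6 = 2,  a_7 = 8,  a_8 = 6,  a_9 = 4,  a_{10} = 8.
The sequence repeats with period 8.
(36 - 1) mod 8 = 3, so a_{36} = a_4 = 4.

4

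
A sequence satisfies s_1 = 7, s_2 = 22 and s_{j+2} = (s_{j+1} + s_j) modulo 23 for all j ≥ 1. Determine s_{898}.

Computing terms: s_1 = 7; s_2 = 22; s_3 = 6; s_4 = 5; s_5 = 11; s_6 = 16; s_7 = 4; s_8 = 20; s_9 = 1; s_{10} = 21; s_{11} = 22; s_{12} = 20; s_{13} = 19; s_{14} = 16; s_{15} = 12; s_{16} = 5; s_{17} = 17; s_{18} = 22; s_{19} = 16; s_{20} = 15; s_{21} = 8; s_{22} = 0; s_{23} = 8; s_{24} = 8; s_{25} = 16; s_{26} = 1; s_{27} = 17; s_{28} = 18; s_{29} = 12; s_{30} = 7; s_{31} = 19; s_{32} = 3; s_{33} = 22; s_{34} = 2; s_{35} = 1; s_{36} = 3; s_{37} = 4; s_{38} = 7; s_{39} = 11; s_{40} = 18; s_{41} = 6; s_{42} = 1; s_{43} = 7; s_{44} = 8; s_{45} = 15; s_{46} = 0; s_{47} = 15; s_{48} = 15; s_{49} = 7; s_{50} = 22.
Since (s_{49}, s_{50}) = (s_1, s_2) = (7, 22) (two consecutive terms determine the rest), the sequence is periodic with period 48.
(898 - 1) mod 48 = 33, so s_{898} = s_{34} = 2.

2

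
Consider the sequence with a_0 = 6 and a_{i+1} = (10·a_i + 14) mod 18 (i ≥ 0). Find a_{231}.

0

Listing terms: a_0 = 6,  a_1 = 2,  a_2 = 16,  a_3 = 12,  a_4 = 8,  a_5 = 4,  a_6 = 0,  a_7 = 14,  a_8 = 10,  a_9 = 6.
The sequence repeats with period 9.
So a_{231} = a_{0 + ((231-0) mod 9)} = a_6 = 0.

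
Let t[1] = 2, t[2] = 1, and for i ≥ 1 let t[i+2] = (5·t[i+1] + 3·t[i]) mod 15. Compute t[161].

2

Listing terms: t[1] = 2, t[2] = 1, t[3] = 11, t[4] = 13, t[5] = 8, t[6] = 4, t[7] = 14, t[8] = 7, t[9] = 2, t[10] = 1.
The sequence repeats with period 8.
(161 - 1) mod 8 = 0, so t[161] = t[1] = 2.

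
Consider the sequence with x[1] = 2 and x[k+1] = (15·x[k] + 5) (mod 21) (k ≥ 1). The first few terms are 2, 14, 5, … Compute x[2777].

Listing terms: x[1] = 2,  x[2] = 14,  x[3] = 5,  x[4] = 17,  x[5] = 8,  x[6] = 20,  x[7] = 11,  x[8] = 2.
Since x[8] = x[1] = 2, the sequence is periodic with period 7.
(2777 - 1) mod 7 = 4, so x[2777] = x[5] = 8.

8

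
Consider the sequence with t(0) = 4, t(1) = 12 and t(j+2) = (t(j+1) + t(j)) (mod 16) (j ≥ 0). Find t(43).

Computing terms: t(0) = 4; t(1) = 12; t(2) = 0; t(3) = 12; t(4) = 12; t(5) = 8; t(6) = 4; t(7) = 12.
Since (t(6), t(7)) = (t(0), t(1)) = (4, 12) (two consecutive terms determine the rest), the sequence is periodic with period 6.
So t(43) = t(0 + ((43-0) mod 6)) = t(1) = 12.

12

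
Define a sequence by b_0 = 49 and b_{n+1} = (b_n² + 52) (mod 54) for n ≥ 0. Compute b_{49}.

23

We have b_0 = 49, b_1 = 23, b_2 = 41, b_3 = 5, b_4 = 23.
Since b_4 = b_1 = 23, the sequence is eventually periodic: after a pre-period of length 1 it cycles with period 3.
For n ≥ 1, b_n depends only on (n - 1) mod 3. (49 - 1) mod 3 = 0, so b_{49} = b_1 = 23.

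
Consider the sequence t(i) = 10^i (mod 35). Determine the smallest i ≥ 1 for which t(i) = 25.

We have t(0) = 1; t(1) = 10; t(2) = 30; t(3) = 20; t(4) = 25; t(5) = 5; t(6) = 15; t(7) = 10.
Since t(7) = t(1) = 10, the sequence is eventually periodic: after a pre-period of length 1 it cycles with period 6.
The value 25 first appears (with i ≥ 1) at t(4).

4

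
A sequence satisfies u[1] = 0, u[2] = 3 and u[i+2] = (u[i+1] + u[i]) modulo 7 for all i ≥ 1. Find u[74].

4

We have u[1] = 0,  u[2] = 3,  u[3] = 3,  u[4] = 6,  u[5] = 2,  u[6] = 1,  u[7] = 3,  u[8] = 4,  u[9] = 0,  u[10] = 4,  u[11] = 4,  u[12] = 1,  u[13] = 5,  u[14] = 6,  u[15] = 4,  u[16] = 3,  u[17] = 0,  u[18] = 3.
The sequence repeats with period 16.
So u[74] = u[1 + ((74-1) mod 16)] = u[10] = 4.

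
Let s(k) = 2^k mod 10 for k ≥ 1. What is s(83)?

We have s(1) = 2; s(2) = 4; s(3) = 8; s(4) = 6; s(5) = 2.
The sequence repeats with period 4.
So s(83) = s(1 + ((83-1) mod 4)) = s(3) = 8.

8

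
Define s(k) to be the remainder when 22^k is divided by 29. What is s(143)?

5

s(0) = 1; s(1) = 22; s(2) = 20; s(3) = 5; s(4) = 23; s(5) = 13; s(6) = 25; s(7) = 28; s(8) = 7; s(9) = 9; s(10) = 24; s(11) = 6; s(12) = 16; s(13) = 4; s(14) = 1.
The sequence repeats with period 14.
(143 - 0) mod 14 = 3, so s(143) = s(3) = 5.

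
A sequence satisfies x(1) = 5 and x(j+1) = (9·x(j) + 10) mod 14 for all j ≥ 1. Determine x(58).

We have x(1) = 5; x(2) = 13; x(3) = 1; x(4) = 5.
Since x(4) = x(1) = 5, the sequence is periodic with period 3.
(58 - 1) mod 3 = 0, so x(58) = x(1) = 5.

5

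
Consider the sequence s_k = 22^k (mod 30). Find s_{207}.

28

We have s_1 = 22,  s_2 = 4,  s_3 = 28,  s_4 = 16,  s_5 = 22.
The sequence repeats with period 4.
(207 - 1) mod 4 = 2, so s_{207} = s_3 = 28.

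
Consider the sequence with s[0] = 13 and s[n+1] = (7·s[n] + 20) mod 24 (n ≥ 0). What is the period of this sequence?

6

s[0] = 13; s[1] = 15; s[2] = 5; s[3] = 7; s[4] = 21; s[5] = 23; s[6] = 13.
The sequence repeats with period 6.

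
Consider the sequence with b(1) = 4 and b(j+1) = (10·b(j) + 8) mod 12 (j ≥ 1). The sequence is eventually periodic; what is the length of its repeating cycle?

3

Listing terms: b(1) = 4,  b(2) = 0,  b(3) = 8,  b(4) = 4.
The sequence repeats with period 3.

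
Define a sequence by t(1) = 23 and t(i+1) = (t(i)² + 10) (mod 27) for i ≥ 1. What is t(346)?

Computing terms: t(1) = 23, t(2) = 26, t(3) = 11, t(4) = 23.
Since t(4) = t(1) = 23, the sequence is periodic with period 3.
So t(346) = t(1 + ((346-1) mod 3)) = t(1) = 23.

23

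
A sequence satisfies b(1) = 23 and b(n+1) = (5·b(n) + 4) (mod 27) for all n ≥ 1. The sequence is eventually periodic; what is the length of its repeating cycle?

6

Computing terms: b(1) = 23,  b(2) = 11,  b(3) = 5,  b(4) = 2,  b(5) = 14,  b(6) = 20,  b(7) = 23.
Since b(7) = b(1) = 23, the sequence is periodic with period 6.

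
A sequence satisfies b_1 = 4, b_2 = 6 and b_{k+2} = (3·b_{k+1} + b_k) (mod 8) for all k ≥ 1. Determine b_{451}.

4

Listing terms: b_1 = 4, b_2 = 6, b_3 = 6, b_4 = 0, b_5 = 6, b_6 = 2, b_7 = 4, b_8 = 6.
The sequence repeats with period 6.
(451 - 1) mod 6 = 0, so b_{451} = b_1 = 4.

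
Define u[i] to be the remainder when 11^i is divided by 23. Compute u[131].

21

u[0] = 1; u[1] = 11; u[2] = 6; u[3] = 20; u[4] = 13; u[5] = 5; u[6] = 9; u[7] = 7; u[8] = 8; u[9] = 19; u[10] = 2; u[11] = 22; u[12] = 12; u[13] = 17; u[14] = 3; u[15] = 10; u[16] = 18; u[17] = 14; u[18] = 16; u[19] = 15; u[20] = 4; u[21] = 21; u[22] = 1.
The sequence repeats with period 22.
(131 - 0) mod 22 = 21, so u[131] = u[21] = 21.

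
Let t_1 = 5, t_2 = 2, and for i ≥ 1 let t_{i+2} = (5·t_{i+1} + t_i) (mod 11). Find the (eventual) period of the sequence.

Computing terms: t_1 = 5; t_2 = 2; t_3 = 4; t_4 = 0; t_5 = 4; t_6 = 9; t_7 = 5; t_8 = 1; t_9 = 10; t_{10} = 7; t_{11} = 1; t_{12} = 1; t_{13} = 6; t_{14} = 9; t_{15} = 7; t_{16} = 0; t_{17} = 7; t_{18} = 2; t_{19} = 6; t_{20} = 10; t_{21} = 1; t_{22} = 4; t_{23} = 10; t_{24} = 10; t_{25} = 5; t_{26} = 2.
Since (t_{25}, t_{26}) = (t_1, t_2) = (5, 2) (two consecutive terms determine the rest), the sequence is periodic with period 24.

24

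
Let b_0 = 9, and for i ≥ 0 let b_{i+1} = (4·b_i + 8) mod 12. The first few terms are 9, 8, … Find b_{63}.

Listing terms: b_0 = 9,  b_1 = 8,  b_2 = 4,  b_3 = 0,  b_4 = 8.
Since b_4 = b_1 = 8, the sequence is eventually periodic: after a pre-period of length 1 it cycles with period 3.
For i ≥ 1, b_i depends only on (i - 1) mod 3. (63 - 1) mod 3 = 2, so b_{63} = b_3 = 0.

0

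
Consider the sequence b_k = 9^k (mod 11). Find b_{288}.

3

Computing terms: b_0 = 1, b_1 = 9, b_2 = 4, b_3 = 3, b_4 = 5, b_5 = 1.
Since b_5 = b_0 = 1, the sequence is periodic with period 5.
(288 - 0) mod 5 = 3, so b_{288} = b_3 = 3.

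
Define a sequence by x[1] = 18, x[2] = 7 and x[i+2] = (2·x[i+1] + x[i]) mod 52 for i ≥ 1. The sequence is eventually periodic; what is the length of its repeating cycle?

We have x[1] = 18; x[2] = 7; x[3] = 32; x[4] = 19; x[5] = 18; x[6] = 3; x[7] = 24; x[8] = 51; x[9] = 22; x[10] = 43; x[11] = 4; x[12] = 51; x[13] = 2; x[14] = 3; x[15] = 8; x[16] = 19; x[17] = 46; x[18] = 7; x[19] = 8; x[20] = 23; x[21] = 2; x[22] = 27; x[23] = 4; x[24] = 35; x[25] = 22; x[26] = 27; x[27] = 24; x[28] = 23; x[29] = 18; x[30] = 7.
The sequence repeats with period 28.

28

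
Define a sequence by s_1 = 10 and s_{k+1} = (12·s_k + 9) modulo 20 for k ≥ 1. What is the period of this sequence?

s_1 = 10,  s_2 = 9,  s_3 = 17,  s_4 = 13,  s_5 = 5,  s_6 = 9.
Since s_6 = s_2 = 9, the sequence is eventually periodic: after a pre-period of length 1 it cycles with period 4.

4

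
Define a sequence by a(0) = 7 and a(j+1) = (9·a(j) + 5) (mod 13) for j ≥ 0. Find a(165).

a(0) = 7, a(1) = 3, a(2) = 6, a(3) = 7.
Since a(3) = a(0) = 7, the sequence is periodic with period 3.
So a(165) = a(0 + ((165-0) mod 3)) = a(0) = 7.

7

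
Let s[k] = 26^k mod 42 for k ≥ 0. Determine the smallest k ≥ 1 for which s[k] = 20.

We have s[0] = 1; s[1] = 26; s[2] = 4; s[3] = 20; s[4] = 16; s[5] = 38; s[6] = 22; s[7] = 26.
Since s[7] = s[1] = 26, the sequence is eventually periodic: after a pre-period of length 1 it cycles with period 6.
The value 20 first appears (with k ≥ 1) at s[3].

3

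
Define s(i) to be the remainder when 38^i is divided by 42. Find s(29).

26

Computing terms: s(0) = 1; s(1) = 38; s(2) = 16; s(3) = 20; s(4) = 4; s(5) = 26; s(6) = 22; s(7) = 38.
Since s(7) = s(1) = 38, the sequence is eventually periodic: after a pre-period of length 1 it cycles with period 6.
For i ≥ 1, s(i) depends only on (i - 1) mod 6. (29 - 1) mod 6 = 4, so s(29) = s(5) = 26.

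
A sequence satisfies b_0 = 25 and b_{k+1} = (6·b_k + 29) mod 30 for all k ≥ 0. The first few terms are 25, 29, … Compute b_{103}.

17

b_0 = 25, b_1 = 29, b_2 = 23, b_3 = 17, b_4 = 11, b_5 = 5, b_6 = 29.
Since b_6 = b_1 = 29, the sequence is eventually periodic: after a pre-period of length 1 it cycles with period 5.
For k ≥ 1, b_k depends only on (k - 1) mod 5. (103 - 1) mod 5 = 2, so b_{103} = b_3 = 17.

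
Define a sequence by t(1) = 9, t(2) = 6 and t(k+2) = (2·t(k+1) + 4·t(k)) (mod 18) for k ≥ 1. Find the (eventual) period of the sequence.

t(1) = 9, t(2) = 6, t(3) = 12, t(4) = 12, t(5) = 0, t(6) = 12, t(7) = 6, t(8) = 6, t(9) = 0, t(10) = 6, t(11) = 12.
Since (t(10), t(11)) = (t(2), t(3)) = (6, 12) (two consecutive terms determine the rest), the sequence is eventually periodic: after a pre-period of length 1 it cycles with period 8.

8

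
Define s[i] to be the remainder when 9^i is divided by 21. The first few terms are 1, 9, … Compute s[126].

Computing terms: s[0] = 1, s[1] = 9, s[2] = 18, s[3] = 15, s[4] = 9.
Since s[4] = s[1] = 9, the sequence is eventually periodic: after a pre-period of length 1 it cycles with period 3.
For i ≥ 1, s[i] depends only on (i - 1) mod 3. (126 - 1) mod 3 = 2, so s[126] = s[3] = 15.

15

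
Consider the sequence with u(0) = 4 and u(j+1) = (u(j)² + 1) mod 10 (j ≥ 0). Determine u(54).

6

Listing terms: u(0) = 4,  u(1) = 7,  u(2) = 0,  u(3) = 1,  u(4) = 2,  u(5) = 5,  u(6) = 6,  u(7) = 7.
Since u(7) = u(1) = 7, the sequence is eventually periodic: after a pre-period of length 1 it cycles with period 6.
For j ≥ 1, u(j) depends only on (j - 1) mod 6. (54 - 1) mod 6 = 5, so u(54) = u(6) = 6.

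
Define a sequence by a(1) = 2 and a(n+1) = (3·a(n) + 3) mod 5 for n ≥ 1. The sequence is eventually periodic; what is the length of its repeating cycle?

4

a(1) = 2,  a(2) = 4,  a(3) = 0,  a(4) = 3,  a(5) = 2.
Since a(5) = a(1) = 2, the sequence is periodic with period 4.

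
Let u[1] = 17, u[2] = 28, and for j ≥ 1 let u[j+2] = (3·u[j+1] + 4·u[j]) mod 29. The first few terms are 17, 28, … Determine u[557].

Computing terms: u[1] = 17,  u[2] = 28,  u[3] = 7,  u[4] = 17,  u[5] = 21,  u[6] = 15,  u[7] = 13,  u[8] = 12,  u[9] = 1,  u[10] = 22,  u[11] = 12,  u[12] = 8,  u[13] = 14,  u[14] = 16,  u[15] = 17,  u[16] = 28.
Since (u[15], u[16]) = (u[1], u[2]) = (17, 28) (two consecutive terms determine the rest), the sequence is periodic with period 14.
So u[557] = u[1 + ((557-1) mod 14)] = u[11] = 12.

12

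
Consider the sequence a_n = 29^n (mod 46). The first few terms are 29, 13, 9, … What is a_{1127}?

Computing terms: a_1 = 29,  a_2 = 13,  a_3 = 9,  a_4 = 31,  a_5 = 25,  a_6 = 35,  a_7 = 3,  a_8 = 41,  a_9 = 39,  a_{10} = 27,  a_{11} = 1,  a_{12} = 29.
Since a_{12} = a_1 = 29, the sequence is periodic with period 11.
So a_{1127} = a_{1 + ((1127-1) mod 11)} = a_5 = 25.

25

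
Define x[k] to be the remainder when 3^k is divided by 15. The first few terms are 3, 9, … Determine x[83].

12

Computing terms: x[1] = 3; x[2] = 9; x[3] = 12; x[4] = 6; x[5] = 3.
Since x[5] = x[1] = 3, the sequence is periodic with period 4.
So x[83] = x[1 + ((83-1) mod 4)] = x[3] = 12.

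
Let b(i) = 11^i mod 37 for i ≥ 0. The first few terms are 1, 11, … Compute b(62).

Listing terms: b(0) = 1,  b(1) = 11,  b(2) = 10,  b(3) = 36,  b(4) = 26,  b(5) = 27,  b(6) = 1.
The sequence repeats with period 6.
So b(62) = b(0 + ((62-0) mod 6)) = b(2) = 10.

10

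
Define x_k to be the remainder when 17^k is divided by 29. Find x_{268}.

We have x_1 = 17; x_2 = 28; x_3 = 12; x_4 = 1; x_5 = 17.
Since x_5 = x_1 = 17, the sequence is periodic with period 4.
So x_{268} = x_{1 + ((268-1) mod 4)} = x_4 = 1.

1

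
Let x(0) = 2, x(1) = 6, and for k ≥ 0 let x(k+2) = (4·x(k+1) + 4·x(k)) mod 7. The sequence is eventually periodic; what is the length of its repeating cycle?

6

x(0) = 2, x(1) = 6, x(2) = 4, x(3) = 5, x(4) = 1, x(5) = 3, x(6) = 2, x(7) = 6.
Since (x(6), x(7)) = (x(0), x(1)) = (2, 6) (two consecutive terms determine the rest), the sequence is periodic with period 6.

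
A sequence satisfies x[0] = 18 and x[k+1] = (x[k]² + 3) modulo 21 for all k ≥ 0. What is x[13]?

12

x[0] = 18, x[1] = 12, x[2] = 0, x[3] = 3, x[4] = 12.
Since x[4] = x[1] = 12, the sequence is eventually periodic: after a pre-period of length 1 it cycles with period 3.
For k ≥ 1, x[k] depends only on (k - 1) mod 3. (13 - 1) mod 3 = 0, so x[13] = x[1] = 12.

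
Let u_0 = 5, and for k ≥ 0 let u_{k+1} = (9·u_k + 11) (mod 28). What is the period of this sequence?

Computing terms: u_0 = 5, u_1 = 0, u_2 = 11, u_3 = 26, u_4 = 21, u_5 = 4, u_6 = 19, u_7 = 14, u_8 = 25, u_9 = 12, u_{10} = 7, u_{11} = 18, u_{12} = 5.
Since u_{12} = u_0 = 5, the sequence is periodic with period 12.

12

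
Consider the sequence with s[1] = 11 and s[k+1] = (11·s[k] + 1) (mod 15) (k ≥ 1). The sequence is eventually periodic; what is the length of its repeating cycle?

5

Listing terms: s[1] = 11; s[2] = 2; s[3] = 8; s[4] = 14; s[5] = 5; s[6] = 11.
The sequence repeats with period 5.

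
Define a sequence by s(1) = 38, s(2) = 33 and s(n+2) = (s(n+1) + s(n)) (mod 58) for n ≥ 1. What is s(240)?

33

We have s(1) = 38,  s(2) = 33,  s(3) = 13,  s(4) = 46,  s(5) = 1,  s(6) = 47,  s(7) = 48,  s(8) = 37,  s(9) = 27,  s(10) = 6,  s(11) = 33,  s(12) = 39,  s(13) = 14,  s(14) = 53,  s(15) = 9,  s(16) = 4,  s(17) = 13,  s(18) = 17,  s(19) = 30,  s(20) = 47,  s(21) = 19,  s(22) = 8,  s(23) = 27,  s(24) = 35,  s(25) = 4,  s(26) = 39,  s(27) = 43,  s(28) = 24,  s(29) = 9,  s(30) = 33,  s(31) = 42,  s(32) = 17,  s(33) = 1,  s(34) = 18,  s(35) = 19,  s(36) = 37,  s(37) = 56,  s(38) = 35,  s(39) = 33,  s(40) = 10,  s(41) = 43,  s(42) = 53,  s(43) = 38,  s(44) = 33.
The sequence repeats with period 42.
So s(240) = s(1 + ((240-1) mod 42)) = s(30) = 33.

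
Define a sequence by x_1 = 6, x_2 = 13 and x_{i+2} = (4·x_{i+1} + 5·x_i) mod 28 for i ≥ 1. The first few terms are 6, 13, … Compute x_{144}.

Listing terms: x_1 = 6, x_2 = 13, x_3 = 26, x_4 = 1, x_5 = 22, x_6 = 9, x_7 = 6, x_8 = 13.
The sequence repeats with period 6.
So x_{144} = x_{1 + ((144-1) mod 6)} = x_6 = 9.

9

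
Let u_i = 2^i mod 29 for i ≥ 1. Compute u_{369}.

Listing terms: u_1 = 2; u_2 = 4; u_3 = 8; u_4 = 16; u_5 = 3; u_6 = 6; u_7 = 12; u_8 = 24; u_9 = 19; u_{10} = 9; u_{11} = 18; u_{12} = 7; u_{13} = 14; u_{14} = 28; u_{15} = 27; u_{16} = 25; u_{17} = 21; u_{18} = 13; u_{19} = 26; u_{20} = 23; u_{21} = 17; u_{22} = 5; u_{23} = 10; u_{24} = 20; u_{25} = 11; u_{26} = 22; u_{27} = 15; u_{28} = 1; u_{29} = 2.
Since u_{29} = u_1 = 2, the sequence is periodic with period 28.
So u_{369} = u_{1 + ((369-1) mod 28)} = u_5 = 3.

3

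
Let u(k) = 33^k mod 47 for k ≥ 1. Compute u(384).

2

We have u(1) = 33,  u(2) = 8,  u(3) = 29,  u(4) = 17,  u(5) = 44,  u(6) = 42,  u(7) = 23,  u(8) = 7,  u(9) = 43,  u(10) = 9,  u(11) = 15,  u(12) = 25,  u(13) = 26,  u(14) = 12,  u(15) = 20,  u(16) = 2,  u(17) = 19,  u(18) = 16,  u(19) = 11,  u(20) = 34,  u(21) = 41,  u(22) = 37,  u(23) = 46,  u(24) = 14,  u(25) = 39,  u(26) = 18,  u(27) = 30,  u(28) = 3,  u(29) = 5,  u(30) = 24,  u(31) = 40,  u(32) = 4,  u(33) = 38,  u(34) = 32,  u(35) = 22,  u(36) = 21,  u(37) = 35,  u(38) = 27,  u(39) = 45,  u(40) = 28,  u(41) = 31,  u(42) = 36,  u(43) = 13,  u(44) = 6,  u(45) = 10,  u(46) = 1,  u(47) = 33.
The sequence repeats with period 46.
(384 - 1) mod 46 = 15, so u(384) = u(16) = 2.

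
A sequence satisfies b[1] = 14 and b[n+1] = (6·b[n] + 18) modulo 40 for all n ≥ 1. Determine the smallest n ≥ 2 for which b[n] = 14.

Listing terms: b[1] = 14,  b[2] = 22,  b[3] = 30,  b[4] = 38,  b[5] = 6,  b[6] = 14.
Since b[6] = b[1] = 14, the sequence is periodic with period 5.
The value 14 next appears (with n ≥ 2) at b[6].

6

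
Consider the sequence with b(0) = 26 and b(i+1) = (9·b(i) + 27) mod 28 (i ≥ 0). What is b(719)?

3

b(0) = 26,  b(1) = 9,  b(2) = 24,  b(3) = 19,  b(4) = 2,  b(5) = 17,  b(6) = 12,  b(7) = 23,  b(8) = 10,  b(9) = 5,  b(10) = 16,  b(11) = 3,  b(12) = 26.
The sequence repeats with period 12.
(719 - 0) mod 12 = 11, so b(719) = b(11) = 3.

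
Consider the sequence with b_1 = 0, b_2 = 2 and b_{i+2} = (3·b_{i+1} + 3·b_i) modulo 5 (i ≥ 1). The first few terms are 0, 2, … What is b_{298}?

2

We have b_1 = 0, b_2 = 2, b_3 = 1, b_4 = 4, b_5 = 0, b_6 = 2.
The sequence repeats with period 4.
(298 - 1) mod 4 = 1, so b_{298} = b_2 = 2.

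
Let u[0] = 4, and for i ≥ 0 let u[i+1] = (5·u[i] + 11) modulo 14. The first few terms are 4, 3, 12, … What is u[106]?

2

Listing terms: u[0] = 4, u[1] = 3, u[2] = 12, u[3] = 1, u[4] = 2, u[5] = 7, u[6] = 4.
The sequence repeats with period 6.
So u[106] = u[0 + ((106-0) mod 6)] = u[4] = 2.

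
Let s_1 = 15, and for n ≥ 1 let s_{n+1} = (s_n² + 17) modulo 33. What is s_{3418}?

Computing terms: s_1 = 15; s_2 = 11; s_3 = 6; s_4 = 20; s_5 = 21; s_6 = 29; s_7 = 0; s_8 = 17; s_9 = 9; s_{10} = 32; s_{11} = 18; s_{12} = 11.
Since s_{12} = s_2 = 11, the sequence is eventually periodic: after a pre-period of length 1 it cycles with period 10.
For n ≥ 2, s_n depends only on (n - 2) mod 10. (3418 - 2) mod 10 = 6, so s_{3418} = s_8 = 17.

17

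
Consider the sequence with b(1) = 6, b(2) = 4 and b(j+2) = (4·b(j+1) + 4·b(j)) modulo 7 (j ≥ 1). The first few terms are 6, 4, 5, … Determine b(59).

3

We have b(1) = 6; b(2) = 4; b(3) = 5; b(4) = 1; b(5) = 3; b(6) = 2; b(7) = 6; b(8) = 4.
Since (b(7), b(8)) = (b(1), b(2)) = (6, 4) (two consecutive terms determine the rest), the sequence is periodic with period 6.
(59 - 1) mod 6 = 4, so b(59) = b(5) = 3.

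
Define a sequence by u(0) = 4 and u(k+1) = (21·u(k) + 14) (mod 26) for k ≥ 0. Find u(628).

Computing terms: u(0) = 4, u(1) = 20, u(2) = 18, u(3) = 2, u(4) = 4.
Since u(4) = u(0) = 4, the sequence is periodic with period 4.
So u(628) = u(0 + ((628-0) mod 4)) = u(0) = 4.

4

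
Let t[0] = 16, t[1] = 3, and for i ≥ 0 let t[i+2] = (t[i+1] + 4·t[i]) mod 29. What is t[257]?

6

Computing terms: t[0] = 16, t[1] = 3, t[2] = 9, t[3] = 21, t[4] = 28, t[5] = 25, t[6] = 21, t[7] = 5, t[8] = 2, t[9] = 22, t[10] = 1, t[11] = 2, t[12] = 6, t[13] = 14, t[14] = 9, t[15] = 7, t[16] = 14, t[17] = 13, t[18] = 11, t[19] = 5, t[20] = 20, t[21] = 11, t[22] = 4, t[23] = 19, t[24] = 6, t[25] = 24, t[26] = 19, t[27] = 28, t[28] = 17, t[29] = 13, t[30] = 23, t[31] = 17, t[32] = 22, t[33] = 3, t[34] = 4, t[35] = 16, t[36] = 3.
Since (t[35], t[36]) = (t[0], t[1]) = (16, 3) (two consecutive terms determine the rest), the sequence is periodic with period 35.
So t[257] = t[0 + ((257-0) mod 35)] = t[12] = 6.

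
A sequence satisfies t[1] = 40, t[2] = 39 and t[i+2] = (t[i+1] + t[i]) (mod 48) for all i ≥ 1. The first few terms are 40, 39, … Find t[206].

15

Computing terms: t[1] = 40; t[2] = 39; t[3] = 31; t[4] = 22; t[5] = 5; t[6] = 27; t[7] = 32; t[8] = 11; t[9] = 43; t[10] = 6; t[11] = 1; t[12] = 7; t[13] = 8; t[14] = 15; t[15] = 23; t[16] = 38; t[17] = 13; t[18] = 3; t[19] = 16; t[20] = 19; t[21] = 35; t[22] = 6; t[23] = 41; t[24] = 47; t[25] = 40; t[26] = 39.
Since (t[25], t[26]) = (t[1], t[2]) = (40, 39) (two consecutive terms determine the rest), the sequence is periodic with period 24.
So t[206] = t[1 + ((206-1) mod 24)] = t[14] = 15.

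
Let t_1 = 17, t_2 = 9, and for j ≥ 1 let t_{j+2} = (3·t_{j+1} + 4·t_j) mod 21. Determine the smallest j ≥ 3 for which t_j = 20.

5

Listing terms: t_1 = 17, t_2 = 9, t_3 = 11, t_4 = 6, t_5 = 20, t_6 = 0, t_7 = 17, t_8 = 9.
Since (t_7, t_8) = (t_1, t_2) = (17, 9) (two consecutive terms determine the rest), the sequence is periodic with period 6.
The value 20 first appears (with j ≥ 3) at t_5.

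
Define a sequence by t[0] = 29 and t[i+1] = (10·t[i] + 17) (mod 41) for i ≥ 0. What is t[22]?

12

Listing terms: t[0] = 29,  t[1] = 20,  t[2] = 12,  t[3] = 14,  t[4] = 34,  t[5] = 29.
Since t[5] = t[0] = 29, the sequence is periodic with period 5.
So t[22] = t[0 + ((22-0) mod 5)] = t[2] = 12.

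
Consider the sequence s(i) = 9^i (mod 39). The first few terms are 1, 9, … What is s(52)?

s(0) = 1, s(1) = 9, s(2) = 3, s(3) = 27, s(4) = 9.
Since s(4) = s(1) = 9, the sequence is eventually periodic: after a pre-period of length 1 it cycles with period 3.
For i ≥ 1, s(i) depends only on (i - 1) mod 3. (52 - 1) mod 3 = 0, so s(52) = s(1) = 9.

9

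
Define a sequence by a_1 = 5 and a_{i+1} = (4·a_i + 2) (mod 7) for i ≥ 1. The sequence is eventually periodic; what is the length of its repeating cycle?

3

a_1 = 5; a_2 = 1; a_3 = 6; a_4 = 5.
Since a_4 = a_1 = 5, the sequence is periodic with period 3.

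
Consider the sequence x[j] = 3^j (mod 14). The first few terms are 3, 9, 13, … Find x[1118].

We have x[1] = 3, x[2] = 9, x[3] = 13, x[4] = 11, x[5] = 5, x[6] = 1, x[7] = 3.
Since x[7] = x[1] = 3, the sequence is periodic with period 6.
(1118 - 1) mod 6 = 1, so x[1118] = x[2] = 9.

9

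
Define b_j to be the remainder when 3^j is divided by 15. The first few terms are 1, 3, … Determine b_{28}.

6

Computing terms: b_0 = 1,  b_1 = 3,  b_2 = 9,  b_3 = 12,  b_4 = 6,  b_5 = 3.
Since b_5 = b_1 = 3, the sequence is eventually periodic: after a pre-period of length 1 it cycles with period 4.
For j ≥ 1, b_j depends only on (j - 1) mod 4. (28 - 1) mod 4 = 3, so b_{28} = b_4 = 6.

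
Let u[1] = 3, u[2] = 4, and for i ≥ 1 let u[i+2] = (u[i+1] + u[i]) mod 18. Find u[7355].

16

We have u[1] = 3, u[2] = 4, u[3] = 7, u[4] = 11, u[5] = 0, u[6] = 11, u[7] = 11, u[8] = 4, u[9] = 15, u[10] = 1, u[11] = 16, u[12] = 17, u[13] = 15, u[14] = 14, u[15] = 11, u[16] = 7, u[17] = 0, u[18] = 7, u[19] = 7, u[20] = 14, u[21] = 3, u[22] = 17, u[23] = 2, u[24] = 1, u[25] = 3, u[26] = 4.
The sequence repeats with period 24.
(7355 - 1) mod 24 = 10, so u[7355] = u[11] = 16.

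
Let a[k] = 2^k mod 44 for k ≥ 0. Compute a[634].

a[0] = 1,  a[1] = 2,  a[2] = 4,  a[3] = 8,  a[4] = 16,  a[5] = 32,  a[6] = 20,  a[7] = 40,  a[8] = 36,  a[9] = 28,  a[10] = 12,  a[11] = 24,  a[12] = 4.
Since a[12] = a[2] = 4, the sequence is eventually periodic: after a pre-period of length 2 it cycles with period 10.
For k ≥ 2, a[k] depends only on (k - 2) mod 10. (634 - 2) mod 10 = 2, so a[634] = a[4] = 16.

16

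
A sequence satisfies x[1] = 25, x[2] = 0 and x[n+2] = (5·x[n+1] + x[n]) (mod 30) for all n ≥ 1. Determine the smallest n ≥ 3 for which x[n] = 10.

x[1] = 25,  x[2] = 0,  x[3] = 25,  x[4] = 5,  x[5] = 20,  x[6] = 15,  x[7] = 5,  x[8] = 10,  x[9] = 25,  x[10] = 15,  x[11] = 10,  x[12] = 5,  x[13] = 5,  x[14] = 0,  x[15] = 5,  x[16] = 25,  x[17] = 10,  x[18] = 15,  x[19] = 25,  x[20] = 20,  x[21] = 5,  x[22] = 15,  x[23] = 20,  x[24] = 25,  x[25] = 25,  x[26] = 0.
Since (x[25], x[26]) = (x[1], x[2]) = (25, 0) (two consecutive terms determine the rest), the sequence is periodic with period 24.
The value 10 first appears (with n ≥ 3) at x[8].

8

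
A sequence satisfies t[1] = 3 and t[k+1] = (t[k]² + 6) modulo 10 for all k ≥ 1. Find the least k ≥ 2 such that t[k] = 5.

Computing terms: t[1] = 3,  t[2] = 5,  t[3] = 1,  t[4] = 7,  t[5] = 5.
Since t[5] = t[2] = 5, the sequence is eventually periodic: after a pre-period of length 1 it cycles with period 3.
The value 5 first appears (with k ≥ 2) at t[2].

2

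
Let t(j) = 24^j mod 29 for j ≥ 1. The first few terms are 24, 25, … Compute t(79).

25

Computing terms: t(1) = 24,  t(2) = 25,  t(3) = 20,  t(4) = 16,  t(5) = 7,  t(6) = 23,  t(7) = 1,  t(8) = 24.
Since t(8) = t(1) = 24, the sequence is periodic with period 7.
So t(79) = t(1 + ((79-1) mod 7)) = t(2) = 25.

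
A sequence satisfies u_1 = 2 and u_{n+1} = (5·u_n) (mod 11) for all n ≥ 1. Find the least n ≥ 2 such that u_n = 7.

Listing terms: u_1 = 2,  u_2 = 10,  u_3 = 6,  u_4 = 8,  u_5 = 7,  u_6 = 2.
The sequence repeats with period 5.
The value 7 first appears (with n ≥ 2) at u_5.

5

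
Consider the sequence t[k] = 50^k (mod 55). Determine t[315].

Listing terms: t[0] = 1, t[1] = 50, t[2] = 25, t[3] = 40, t[4] = 20, t[5] = 10, t[6] = 5, t[7] = 30, t[8] = 15, t[9] = 35, t[10] = 45, t[11] = 50.
Since t[11] = t[1] = 50, the sequence is eventually periodic: after a pre-period of length 1 it cycles with period 10.
For k ≥ 1, t[k] depends only on (k - 1) mod 10. (315 - 1) mod 10 = 4, so t[315] = t[5] = 10.

10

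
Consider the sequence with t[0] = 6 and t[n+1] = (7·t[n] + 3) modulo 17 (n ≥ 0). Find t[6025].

5

Computing terms: t[0] = 6, t[1] = 11, t[2] = 12, t[3] = 2, t[4] = 0, t[5] = 3, t[6] = 7, t[7] = 1, t[8] = 10, t[9] = 5, t[10] = 4, t[11] = 14, t[12] = 16, t[13] = 13, t[14] = 9, t[15] = 15, t[16] = 6.
Since t[16] = t[0] = 6, the sequence is periodic with period 16.
(6025 - 0) mod 16 = 9, so t[6025] = t[9] = 5.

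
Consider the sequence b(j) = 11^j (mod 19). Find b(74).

b(1) = 11,  b(2) = 7,  b(3) = 1,  b(4) = 11.
The sequence repeats with period 3.
So b(74) = b(1 + ((74-1) mod 3)) = b(2) = 7.

7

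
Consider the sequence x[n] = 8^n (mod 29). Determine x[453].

27

We have x[1] = 8,  x[2] = 6,  x[3] = 19,  x[4] = 7,  x[5] = 27,  x[6] = 13,  x[7] = 17,  x[8] = 20,  x[9] = 15,  x[10] = 4,  x[11] = 3,  x[12] = 24,  x[13] = 18,  x[14] = 28,  x[15] = 21,  x[16] = 23,  x[17] = 10,  x[18] = 22,  x[19] = 2,  x[20] = 16,  x[21] = 12,  x[22] = 9,  x[23] = 14,  x[24] = 25,  x[25] = 26,  x[26] = 5,  x[27] = 11,  x[28] = 1,  x[29] = 8.
Since x[29] = x[1] = 8, the sequence is periodic with period 28.
(453 - 1) mod 28 = 4, so x[453] = x[5] = 27.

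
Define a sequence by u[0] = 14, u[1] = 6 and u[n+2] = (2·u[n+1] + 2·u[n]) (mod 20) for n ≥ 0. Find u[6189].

u[0] = 14,  u[1] = 6,  u[2] = 0,  u[3] = 12,  u[4] = 4,  u[5] = 12,  u[6] = 12,  u[7] = 8,  u[8] = 0,  u[9] = 16,  u[10] = 12,  u[11] = 16,  u[12] = 16,  u[13] = 4,  u[14] = 0,  u[15] = 8,  u[16] = 16,  u[17] = 8,  u[18] = 8,  u[19] = 12,  u[20] = 0,  u[21] = 4,  u[22] = 8,  u[23] = 4,  u[24] = 4,  u[25] = 16,  u[26] = 0,  u[27] = 12.
Since (u[26], u[27]) = (u[2], u[3]) = (0, 12) (two consecutive terms determine the rest), the sequence is eventually periodic: after a pre-period of length 2 it cycles with period 24.
For n ≥ 2, u[n] depends only on (n - 2) mod 24. (6189 - 2) mod 24 = 19, so u[6189] = u[21] = 4.

4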